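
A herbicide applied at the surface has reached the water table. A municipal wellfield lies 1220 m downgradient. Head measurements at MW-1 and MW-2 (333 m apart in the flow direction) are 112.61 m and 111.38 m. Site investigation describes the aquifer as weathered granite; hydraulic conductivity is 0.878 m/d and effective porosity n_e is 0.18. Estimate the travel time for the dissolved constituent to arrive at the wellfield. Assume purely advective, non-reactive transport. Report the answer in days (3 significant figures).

Hydraulic gradient i = (112.61 − 111.38) / 333 = 1.23 / 333 = 0.003694
Darcy flux q = K·i = 0.878 × 0.003694 = 0.003243 m/d
Seepage velocity v = q / n = 0.003243 / 0.18 = 0.01802 m/d
t = L / v = 1220 / 0.01802 = 67710 d

67700 days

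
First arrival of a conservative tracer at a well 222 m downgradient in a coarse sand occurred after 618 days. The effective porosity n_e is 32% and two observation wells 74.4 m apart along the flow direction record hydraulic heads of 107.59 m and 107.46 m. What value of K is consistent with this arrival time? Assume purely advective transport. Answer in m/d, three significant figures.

Hydraulic gradient i = (107.59 − 107.46) / 74.4 = 0.13 / 74.4 = 0.001747
v = L / t = 222 / 618 = 0.3592 m/d
K = v · n / i = 0.3592 × 0.32 / 0.001747 = 65.8 m/d

65.8 m/d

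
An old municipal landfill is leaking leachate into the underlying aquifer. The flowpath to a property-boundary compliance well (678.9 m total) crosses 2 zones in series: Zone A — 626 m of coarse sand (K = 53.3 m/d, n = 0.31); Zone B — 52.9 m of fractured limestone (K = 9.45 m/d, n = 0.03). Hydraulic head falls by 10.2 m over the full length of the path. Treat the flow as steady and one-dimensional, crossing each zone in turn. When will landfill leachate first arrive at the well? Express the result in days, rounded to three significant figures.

333 days

Steady 1-D flow in series ⇒ the Darcy flux q is identical in every zone and the zone head losses add (resistances L/K in series).
Σ(L/K) = 626/53.3 + 52.9/9.45 = 11.74 + 5.598 = 17.34 d
q = ΔH / Σ(L/K) = 10.2 / 17.34 = 0.5881 m/d (same in every zone)
Zone A: v = q/n = 0.5881/0.31 = 1.897 m/d → t_A = 626/1.897 = 330.0 d
Zone B: v = q/n = 0.5881/0.03 = 19.60 m/d → t_B = 52.9/19.60 = 2.698 d
Total t = 330.0 + 2.698 = 332.7 d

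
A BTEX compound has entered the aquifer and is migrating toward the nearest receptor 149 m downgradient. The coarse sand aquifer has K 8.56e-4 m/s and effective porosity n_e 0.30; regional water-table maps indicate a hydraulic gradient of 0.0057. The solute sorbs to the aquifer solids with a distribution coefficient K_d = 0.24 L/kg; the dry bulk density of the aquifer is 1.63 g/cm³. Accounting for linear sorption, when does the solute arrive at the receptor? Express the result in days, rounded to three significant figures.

244 days

K = 8.56e-4 m/s × 86400 s/d = 73.96 m/d
q = Ki = 73.96 × 0.0057 = 0.4216 m/d
v = Ki/n = 73.96·0.0057/0.30 = 1.405 m/d
Retardation R = 1 + ρ_b·K_d/n = 1 + 1.63×0.24/0.30 = 2.304
Contaminant velocity v_c = v/R = 1.405/2.304 = 0.6099 m/d
t = L/v_c = 149/0.6099 = 244.3 d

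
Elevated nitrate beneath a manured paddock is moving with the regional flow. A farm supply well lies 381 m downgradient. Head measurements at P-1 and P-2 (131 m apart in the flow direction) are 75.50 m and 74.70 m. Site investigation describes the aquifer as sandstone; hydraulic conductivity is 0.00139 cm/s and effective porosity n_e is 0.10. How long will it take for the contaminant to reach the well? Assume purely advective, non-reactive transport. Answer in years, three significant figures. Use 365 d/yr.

14.2 years

Hydraulic gradient i = (75.50 − 74.70) / 131 = 0.80 / 131 = 0.006107
K = 0.00139 cm/s × 864 = 1.201 m/d
Specific discharge q = 1.201 × 0.006107 = 0.007334 m/d
Average linear velocity = 0.007334 / 0.10 = 0.07334 m/d
t = L / v = 381 / 0.07334 = 5195 d
   = 5195 / 365 = 14.2 yr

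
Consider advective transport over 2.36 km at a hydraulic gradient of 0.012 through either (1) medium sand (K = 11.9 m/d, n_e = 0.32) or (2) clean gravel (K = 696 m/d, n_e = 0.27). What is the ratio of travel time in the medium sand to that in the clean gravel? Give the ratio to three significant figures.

69.3

Unit 1 (medium sand): v = 11.9×0.012/0.32 = 0.4463 m/d, t = 2360/0.4463 = 5289 d
Unit 2 (clean gravel): v = 696×0.012/0.27 = 30.93 m/d, t = 2360/30.93 = 76.29 d
t(medium sand) / t(clean gravel) = 5289/76.29 = 69.3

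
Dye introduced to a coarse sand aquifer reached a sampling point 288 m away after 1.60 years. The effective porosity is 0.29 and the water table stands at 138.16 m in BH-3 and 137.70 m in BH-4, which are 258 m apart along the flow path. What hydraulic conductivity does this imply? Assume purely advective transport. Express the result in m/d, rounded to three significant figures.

Hydraulic gradient i = (138.16 − 137.70) / 258 = 0.46 / 258 = 0.001783
t = 1.60 years = 584.0 d
v = L / t = 288 / 584.0 = 0.4932 m/d
K = v · n / i = 0.4932 × 0.29 / 0.001783 = 80.2 m/d

80.2 m/d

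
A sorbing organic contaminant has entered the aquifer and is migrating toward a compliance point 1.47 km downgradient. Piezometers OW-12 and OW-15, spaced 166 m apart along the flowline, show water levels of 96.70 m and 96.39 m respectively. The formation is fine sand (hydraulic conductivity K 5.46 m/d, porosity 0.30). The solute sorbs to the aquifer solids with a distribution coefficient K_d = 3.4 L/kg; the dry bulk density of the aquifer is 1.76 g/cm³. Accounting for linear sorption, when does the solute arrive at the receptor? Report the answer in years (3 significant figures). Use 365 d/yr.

Hydraulic gradient i = (96.70 − 96.39) / 166 = 0.31 / 166 = 0.001867
Darcy flux q = K·i = 5.46 × 0.001867 = 0.01020 m/d
Average linear velocity = 0.01020 / 0.30 = 0.03399 m/d
Retardation R = 1 + ρ_b·K_d/n = 1 + 1.76×3.4/0.30 = 20.95
Contaminant velocity v_c = v/R = 0.03399/20.95 = 0.001623 m/d
L = 1.47 km = 1470 m
t = L/v_c = 1470/0.001623 = 906000 d
   = 906000/365 = 2480 yr

2480 years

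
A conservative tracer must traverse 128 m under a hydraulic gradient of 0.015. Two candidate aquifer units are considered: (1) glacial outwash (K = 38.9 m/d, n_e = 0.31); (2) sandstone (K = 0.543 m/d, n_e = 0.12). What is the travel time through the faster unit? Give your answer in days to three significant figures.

68.0 days

Unit 1 (glacial outwash): v = 38.9×0.015/0.31 = 1.882 m/d, t = 128/1.882 = 68.00 d
Unit 2 (sandstone): v = 0.543×0.015/0.12 = 0.06788 m/d, t = 128/0.06788 = 1886 d
Faster unit: t = 68.0 d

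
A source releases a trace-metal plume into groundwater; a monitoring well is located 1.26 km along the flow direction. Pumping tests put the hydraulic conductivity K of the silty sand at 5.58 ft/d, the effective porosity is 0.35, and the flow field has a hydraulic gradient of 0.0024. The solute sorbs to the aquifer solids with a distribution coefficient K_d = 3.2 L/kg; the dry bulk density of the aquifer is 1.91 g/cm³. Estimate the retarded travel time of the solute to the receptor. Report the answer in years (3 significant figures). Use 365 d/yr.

K = 5.58 ft/d × 0.3048 = 1.701 m/d
Darcy flux q = K·i = 1.701 × 0.0024 = 0.004082 m/d
Seepage velocity v = q / n = 0.004082 / 0.35 = 0.01166 m/d
Retardation R = 1 + ρ_b·K_d/n = 1 + 1.91×3.2/0.35 = 18.46
Contaminant velocity v_c = v/R = 0.01166/18.46 = 6.317e-4 m/d
L = 1.26 km = 1260 m
t = L/v_c = 1260/6.317e-4 = 1.995e6 d
   = 1.995e6/365 = 5460 yr

5460 years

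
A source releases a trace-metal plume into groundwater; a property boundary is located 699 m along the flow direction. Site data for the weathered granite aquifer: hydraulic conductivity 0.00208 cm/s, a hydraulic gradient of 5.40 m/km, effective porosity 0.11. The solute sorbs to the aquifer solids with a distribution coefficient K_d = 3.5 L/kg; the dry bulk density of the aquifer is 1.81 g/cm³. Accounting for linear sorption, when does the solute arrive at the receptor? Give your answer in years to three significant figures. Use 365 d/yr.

1270 years

K = 0.00208 cm/s × 864 = 1.797 m/d
Specific discharge q = 1.797 × 0.0054 = 0.009704 m/d
v = Ki/n = 1.797·0.0054/0.11 = 0.08822 m/d
Retardation R = 1 + ρ_b·K_d/n = 1 + 1.81×3.5/0.11 = 58.59
Contaminant velocity v_c = v/R = 0.08822/58.59 = 0.001506 m/d
t = L/v_c = 699/0.001506 = 464200 d
   = 464200/365 = 1270 yr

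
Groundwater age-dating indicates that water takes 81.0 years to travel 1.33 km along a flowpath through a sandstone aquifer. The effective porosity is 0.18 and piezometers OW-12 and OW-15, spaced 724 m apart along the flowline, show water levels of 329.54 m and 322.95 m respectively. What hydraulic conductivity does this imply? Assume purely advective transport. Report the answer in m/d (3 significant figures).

Hydraulic gradient i = (329.54 − 322.95) / 724 = 6.59 / 724 = 0.009102
t = 81.0 years = 29570 d
L = 1.33 km = 1330 m
v = L / t = 1330 / 29570 = 0.04499 m/d
K = v · n / i = 0.04499 × 0.18 / 0.009102 = 0.890 m/d

0.890 m/d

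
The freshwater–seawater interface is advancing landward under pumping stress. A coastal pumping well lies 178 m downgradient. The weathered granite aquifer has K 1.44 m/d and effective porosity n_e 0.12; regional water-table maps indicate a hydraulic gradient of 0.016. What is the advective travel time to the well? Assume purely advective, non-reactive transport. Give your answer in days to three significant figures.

927 days

q = Ki = 1.44 × 0.016 = 0.02304 m/d
v_s = q/n_e = 0.02304/0.12 = 0.1920 m/d
t = L / v = 178 / 0.1920 = 927.1 d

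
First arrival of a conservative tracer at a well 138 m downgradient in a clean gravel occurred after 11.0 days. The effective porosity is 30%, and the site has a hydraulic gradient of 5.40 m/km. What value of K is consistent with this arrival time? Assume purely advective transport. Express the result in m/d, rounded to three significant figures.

697 m/d

v = L / t = 138 / 11.0 = 12.55 m/d
K = v · n / i = 12.55 × 0.30 / 0.0054 = 697 m/d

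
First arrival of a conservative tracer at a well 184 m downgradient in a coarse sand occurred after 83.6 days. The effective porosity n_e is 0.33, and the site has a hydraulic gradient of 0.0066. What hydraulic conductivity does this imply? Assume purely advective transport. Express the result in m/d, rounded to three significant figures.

v = L / t = 184 / 83.6 = 2.201 m/d
K = v · n / i = 2.201 × 0.33 / 0.0066 = 110 m/d

110 m/d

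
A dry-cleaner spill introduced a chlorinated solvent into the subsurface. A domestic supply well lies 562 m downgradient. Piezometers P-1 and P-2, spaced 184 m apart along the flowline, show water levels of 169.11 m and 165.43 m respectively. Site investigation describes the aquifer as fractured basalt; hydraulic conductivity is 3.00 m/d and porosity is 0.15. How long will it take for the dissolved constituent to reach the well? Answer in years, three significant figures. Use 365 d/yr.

Hydraulic gradient i = (169.11 − 165.43) / 184 = 3.68 / 184 = 0.02000
Darcy flux q = K·i = 3.00 × 0.02000 = 0.06000 m/d
Seepage velocity v = q / n = 0.06000 / 0.15 = 0.4000 m/d
t = L / v = 562 / 0.4000 = 1405 d
   = 1405 / 365 = 3.85 yr

3.85 years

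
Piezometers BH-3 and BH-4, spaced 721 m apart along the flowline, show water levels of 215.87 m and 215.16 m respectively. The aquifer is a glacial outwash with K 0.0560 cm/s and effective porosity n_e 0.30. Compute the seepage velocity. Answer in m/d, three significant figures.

Hydraulic gradient i = (215.87 − 215.16) / 721 = 0.71 / 721 = 9.847e-4
K = 0.0560 cm/s × 864 = 48.38 m/d
q = Ki = 48.38 × 9.847e-4 = 0.04765 m/d
Seepage velocity v = q / n = 0.04765 / 0.30 = 0.1588 m/d

0.159 m/d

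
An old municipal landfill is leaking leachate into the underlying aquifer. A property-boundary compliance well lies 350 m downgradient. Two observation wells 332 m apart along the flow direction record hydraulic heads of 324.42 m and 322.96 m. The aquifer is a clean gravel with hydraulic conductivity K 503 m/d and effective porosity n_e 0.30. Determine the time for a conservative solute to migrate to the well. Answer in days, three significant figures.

47.5 days

Hydraulic gradient i = (324.42 − 322.96) / 332 = 1.46 / 332 = 0.004398
Specific discharge q = 503 × 0.004398 = 2.212 m/d
v_s = q/n_e = 2.212/0.30 = 7.373 m/d
t = L / v = 350 / 7.373 = 47.47 d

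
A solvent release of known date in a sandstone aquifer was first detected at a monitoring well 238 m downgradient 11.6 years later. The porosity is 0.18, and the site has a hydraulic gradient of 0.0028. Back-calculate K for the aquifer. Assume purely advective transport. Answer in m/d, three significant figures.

t = 11.6 years = 4234 d
v = L / t = 238 / 4234 = 0.05621 m/d
K = v · n / i = 0.05621 × 0.18 / 0.0028 = 3.61 m/d

3.61 m/d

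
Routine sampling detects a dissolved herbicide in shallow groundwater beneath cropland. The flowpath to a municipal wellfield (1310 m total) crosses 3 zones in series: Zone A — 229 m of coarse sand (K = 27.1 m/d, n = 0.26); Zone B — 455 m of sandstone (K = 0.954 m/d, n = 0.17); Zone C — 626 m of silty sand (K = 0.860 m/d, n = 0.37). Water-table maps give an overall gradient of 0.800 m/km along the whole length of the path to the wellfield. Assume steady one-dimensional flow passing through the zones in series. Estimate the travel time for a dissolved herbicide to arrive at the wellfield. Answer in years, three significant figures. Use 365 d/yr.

1170 years

Continuity: the same q passes through each zone, so ΔH = q·Σ(L_j/K_j) — the zones act as resistances in series.
Σ(L/K) = 229/27.1 + 455/0.954 + 626/0.860 = 8.450 + 476.9 + 727.9 = 1213 d
K_eq = L_total / Σ(L/K) = 1310 / 1213 = 1.080 m/d
q = K_eq · i = 1.080 × 8.0e-4 = 8.638e-4 m/d (same in every zone)
Zone A: v = q/n = 8.638e-4/0.26 = 0.003322 m/d → t_A = 229/0.003322 = 68930 d
Zone B: v = q/n = 8.638e-4/0.17 = 0.005081 m/d → t_B = 455/0.005081 = 89550 d
Zone C: v = q/n = 8.638e-4/0.37 = 0.002334 m/d → t_C = 626/0.002334 = 268200 d
Total t = 68930 + 89550 + 268200 = 426600 d
   = 426600 / 365 = 1170 yr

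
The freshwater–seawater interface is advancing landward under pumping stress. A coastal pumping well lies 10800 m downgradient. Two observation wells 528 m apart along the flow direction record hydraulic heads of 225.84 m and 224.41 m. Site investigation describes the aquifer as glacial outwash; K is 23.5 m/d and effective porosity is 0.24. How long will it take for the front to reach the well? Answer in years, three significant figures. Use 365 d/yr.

112 years

Hydraulic gradient i = (225.84 − 224.41) / 528 = 1.43 / 528 = 0.002708
q = Ki = 23.5 × 0.002708 = 0.06365 m/d
v = Ki/n = 23.5·0.002708/0.24 = 0.2652 m/d
t = L / v = 10800 / 0.2652 = 40730 d
   = 40730 / 365 = 112 yr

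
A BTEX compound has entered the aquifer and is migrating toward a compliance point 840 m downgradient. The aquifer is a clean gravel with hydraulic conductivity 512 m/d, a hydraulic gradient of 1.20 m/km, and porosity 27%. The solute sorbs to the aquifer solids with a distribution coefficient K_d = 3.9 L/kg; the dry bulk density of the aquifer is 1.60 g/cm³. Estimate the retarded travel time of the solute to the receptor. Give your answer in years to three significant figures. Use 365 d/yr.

Darcy flux q = K·i = 512 × 0.0012 = 0.6144 m/d
Seepage velocity v = q / n = 0.6144 / 0.27 = 2.276 m/d
Retardation R = 1 + ρ_b·K_d/n = 1 + 1.60×3.9/0.27 = 24.11
Contaminant velocity v_c = v/R = 2.276/24.11 = 0.09438 m/d
t = L/v_c = 840/0.09438 = 8900 d
   = 8900/365 = 24.4 yr

24.4 years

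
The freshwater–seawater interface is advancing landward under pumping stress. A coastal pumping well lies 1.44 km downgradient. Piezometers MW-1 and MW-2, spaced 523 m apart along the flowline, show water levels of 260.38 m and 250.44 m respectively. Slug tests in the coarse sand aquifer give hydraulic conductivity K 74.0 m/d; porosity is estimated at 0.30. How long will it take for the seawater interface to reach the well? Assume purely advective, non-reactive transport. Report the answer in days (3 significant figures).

307 days

Hydraulic gradient i = (260.38 − 250.44) / 523 = 9.94 / 523 = 0.01901
Specific discharge q = 74.0 × 0.01901 = 1.406 m/d
Average linear velocity = 1.406 / 0.30 = 4.688 m/d
L = 1.44 km = 1440 m
t = L / v = 1440 / 4.688 = 307.2 d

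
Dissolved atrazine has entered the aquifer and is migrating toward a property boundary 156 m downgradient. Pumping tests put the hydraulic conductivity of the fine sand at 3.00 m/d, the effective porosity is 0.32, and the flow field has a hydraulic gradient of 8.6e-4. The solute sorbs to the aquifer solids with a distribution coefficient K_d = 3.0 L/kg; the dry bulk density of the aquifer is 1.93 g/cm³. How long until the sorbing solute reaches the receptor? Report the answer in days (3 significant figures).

369000 days

q = Ki = 3.00 × 8.6e-4 = 0.002580 m/d
v = Ki/n = 3.00·8.6e-4/0.32 = 0.008062 m/d
Retardation R = 1 + ρ_b·K_d/n = 1 + 1.93×3.0/0.32 = 19.09
Contaminant velocity v_c = v/R = 0.008062/19.09 = 4.223e-4 m/d
t = L/v_c = 156/4.223e-4 = 369400 d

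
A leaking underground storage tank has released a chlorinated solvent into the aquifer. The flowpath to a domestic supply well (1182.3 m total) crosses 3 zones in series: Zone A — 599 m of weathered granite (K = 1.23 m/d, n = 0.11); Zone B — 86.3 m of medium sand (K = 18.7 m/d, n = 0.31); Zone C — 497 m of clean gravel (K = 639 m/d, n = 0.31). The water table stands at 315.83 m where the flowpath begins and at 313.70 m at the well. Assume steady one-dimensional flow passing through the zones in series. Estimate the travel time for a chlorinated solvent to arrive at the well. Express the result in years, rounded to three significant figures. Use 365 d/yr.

156 years

Total head drop ΔH = 315.83 − 313.70 = 2.13 m
Steady 1-D flow in series ⇒ the Darcy flux q is identical in every zone and the zone head losses add (resistances L/K in series).
Σ(L/K) = 599/1.23 + 86.3/18.7 + 497/639 = 487.0 + 4.615 + 0.7778 = 492.4 d
q = ΔH / Σ(L/K) = 2.13 / 492.4 = 0.004326 m/d (same in every zone)
Zone A: v = q/n = 0.004326/0.11 = 0.03933 m/d → t_A = 599/0.03933 = 15230 d
Zone B: v = q/n = 0.004326/0.31 = 0.01395 m/d → t_B = 86.3/0.01395 = 6184 d
Zone C: v = q/n = 0.004326/0.31 = 0.01395 m/d → t_C = 497/0.01395 = 35620 d
Total t = 15230 + 6184 + 35620 = 57030 d
   = 57030 / 365 = 156 yr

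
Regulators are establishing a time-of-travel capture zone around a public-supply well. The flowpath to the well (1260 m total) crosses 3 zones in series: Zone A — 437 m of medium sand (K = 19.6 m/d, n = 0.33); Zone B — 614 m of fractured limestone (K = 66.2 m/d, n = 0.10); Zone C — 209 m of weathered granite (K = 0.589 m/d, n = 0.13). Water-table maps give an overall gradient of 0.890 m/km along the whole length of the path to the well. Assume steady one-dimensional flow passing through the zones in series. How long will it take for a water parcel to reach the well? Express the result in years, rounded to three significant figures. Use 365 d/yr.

220 years

Continuity: the same q passes through each zone, so ΔH = q·Σ(L_j/K_j) — the zones act as resistances in series.
Σ(L/K) = 437/19.6 + 614/66.2 + 209/0.589 = 22.30 + 9.275 + 354.8 = 386.4 d
K_eq = L_total / Σ(L/K) = 1260 / 386.4 = 3.261 m/d
q = K_eq · i = 3.261 × 8.9e-4 = 0.002902 m/d (same in every zone)
Zone A: v = q/n = 0.002902/0.33 = 0.008794 m/d → t_A = 437/0.008794 = 49690 d
Zone B: v = q/n = 0.002902/0.10 = 0.02902 m/d → t_B = 614/0.02902 = 21160 d
Zone C: v = q/n = 0.002902/0.13 = 0.02232 m/d → t_C = 209/0.02232 = 9362 d
Total t = 49690 + 21160 + 9362 = 80210 d
   = 80210 / 365 = 220 yr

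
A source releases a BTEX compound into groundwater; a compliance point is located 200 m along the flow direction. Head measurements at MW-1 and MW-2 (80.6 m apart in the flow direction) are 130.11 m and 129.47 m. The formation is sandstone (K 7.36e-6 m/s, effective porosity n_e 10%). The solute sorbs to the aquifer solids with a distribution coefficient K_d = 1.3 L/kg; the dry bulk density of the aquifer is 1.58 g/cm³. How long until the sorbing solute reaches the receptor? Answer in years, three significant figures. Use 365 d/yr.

Hydraulic gradient i = (130.11 − 129.47) / 80.6 = 0.64 / 80.6 = 0.007940
K = 7.36e-6 m/s × 86400 s/d = 0.6359 m/d
Darcy flux q = K·i = 0.6359 × 0.007940 = 0.005049 m/d
v_s = q/n_e = 0.005049/0.10 = 0.05049 m/d
Retardation R = 1 + ρ_b·K_d/n = 1 + 1.58×1.3/0.10 = 21.54
Contaminant velocity v_c = v/R = 0.05049/21.54 = 0.002344 m/d
t = L/v_c = 200/0.002344 = 85320 d
   = 85320/365 = 234 yr

234 years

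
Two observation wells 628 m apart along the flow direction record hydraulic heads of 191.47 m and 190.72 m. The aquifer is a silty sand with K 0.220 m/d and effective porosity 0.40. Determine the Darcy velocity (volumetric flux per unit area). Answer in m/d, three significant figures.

2.63e-4 m/d

Hydraulic gradient i = (191.47 − 190.72) / 628 = 0.75 / 628 = 0.001194
q = Ki = 0.220 × 0.001194 = 2.627e-4 m/d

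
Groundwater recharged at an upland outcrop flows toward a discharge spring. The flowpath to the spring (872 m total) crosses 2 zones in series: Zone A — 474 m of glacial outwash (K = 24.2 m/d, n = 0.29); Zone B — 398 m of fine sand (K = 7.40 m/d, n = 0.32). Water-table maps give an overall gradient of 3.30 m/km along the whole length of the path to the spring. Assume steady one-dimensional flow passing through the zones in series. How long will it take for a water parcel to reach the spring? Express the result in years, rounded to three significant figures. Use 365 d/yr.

For zones in series the flux q is common to all zones; the equivalent conductivity is the harmonic (thickness-weighted) mean, K_eq = L_total / Σ(L_j/K_j).
Σ(L/K) = 474/24.2 + 398/7.40 = 19.59 + 53.78 = 73.37 d
K_eq = L_total / Σ(L/K) = 872 / 73.37 = 11.88 m/d
q = K_eq · i = 11.88 × 0.0033 = 0.03922 m/d (same in every zone)
Zone A: v = q/n = 0.03922/0.29 = 0.1352 m/d → t_A = 474/0.1352 = 3505 d
Zone B: v = q/n = 0.03922/0.32 = 0.1226 m/d → t_B = 398/0.1226 = 3247 d
Total t = 3505 + 3247 = 6752 d
   = 6752 / 365 = 18.5 yr

18.5 years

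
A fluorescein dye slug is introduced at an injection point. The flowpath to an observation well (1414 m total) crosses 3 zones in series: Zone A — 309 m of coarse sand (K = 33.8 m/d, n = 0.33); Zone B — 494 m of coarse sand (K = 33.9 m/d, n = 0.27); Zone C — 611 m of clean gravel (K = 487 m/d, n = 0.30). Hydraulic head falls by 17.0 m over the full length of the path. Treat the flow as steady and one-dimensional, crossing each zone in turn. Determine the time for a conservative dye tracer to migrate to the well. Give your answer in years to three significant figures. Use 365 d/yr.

Steady 1-D flow in series ⇒ the Darcy flux q is identical in every zone and the zone head losses add (resistances L/K in series).
Σ(L/K) = 309/33.8 + 494/33.9 + 611/487 = 9.142 + 14.57 + 1.255 = 24.97 d
q = ΔH / Σ(L/K) = 17.0 / 24.97 = 0.6808 m/d (same in every zone)
Zone A: v = q/n = 0.6808/0.33 = 2.063 m/d → t_A = 309/2.063 = 149.8 d
Zone B: v = q/n = 0.6808/0.27 = 2.522 m/d → t_B = 494/2.522 = 195.9 d
Zone C: v = q/n = 0.6808/0.30 = 2.269 m/d → t_C = 611/2.269 = 269.2 d
Total t = 149.8 + 195.9 + 269.2 = 614.9 d
   = 614.9 / 365 = 1.68 yr

1.68 years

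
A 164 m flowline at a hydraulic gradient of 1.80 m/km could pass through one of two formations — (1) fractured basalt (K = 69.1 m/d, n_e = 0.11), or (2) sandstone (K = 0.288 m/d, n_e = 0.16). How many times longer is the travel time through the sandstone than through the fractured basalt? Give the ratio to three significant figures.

349

Unit 1 (fractured basalt): v = 69.1×0.0018/0.11 = 1.131 m/d, t = 164/1.131 = 145.0 d
Unit 2 (sandstone): v = 0.288×0.0018/0.16 = 0.003240 m/d, t = 164/0.003240 = 50620 d
t(sandstone) / t(fractured basalt) = 50620/145.0 = 349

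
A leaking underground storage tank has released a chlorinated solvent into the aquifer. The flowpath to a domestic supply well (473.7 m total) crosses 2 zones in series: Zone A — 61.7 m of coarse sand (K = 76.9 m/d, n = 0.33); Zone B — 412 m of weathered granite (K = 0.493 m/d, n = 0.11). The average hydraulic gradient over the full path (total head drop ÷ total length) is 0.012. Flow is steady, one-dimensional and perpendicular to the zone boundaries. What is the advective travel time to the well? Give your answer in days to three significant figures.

Steady 1-D flow in series ⇒ the Darcy flux q is identical in every zone and the zone head losses add (resistances L/K in series).
Σ(L/K) = 61.7/76.9 + 412/0.493 = 0.8023 + 835.7 = 836.5 d
K_eq = L_total / Σ(L/K) = 473.7 / 836.5 = 0.5663 m/d
q = K_eq · i = 0.5663 × 0.012 = 0.006795 m/d (same in every zone)
Zone A: v = q/n = 0.006795/0.33 = 0.02059 m/d → t_A = 61.7/0.02059 = 2996 d
Zone B: v = q/n = 0.006795/0.11 = 0.06178 m/d → t_B = 412/0.06178 = 6669 d
Total t = 2996 + 6669 = 9665 d

9670 days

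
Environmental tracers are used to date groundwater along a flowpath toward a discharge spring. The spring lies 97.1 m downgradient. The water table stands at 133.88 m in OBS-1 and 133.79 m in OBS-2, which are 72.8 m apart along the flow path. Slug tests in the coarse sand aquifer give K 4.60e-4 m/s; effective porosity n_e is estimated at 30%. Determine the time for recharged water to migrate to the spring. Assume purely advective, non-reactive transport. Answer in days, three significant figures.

593 days

Hydraulic gradient i = (133.88 − 133.79) / 72.8 = 0.09 / 72.8 = 0.001236
K = 4.60e-4 m/s × 86400 s/d = 39.74 m/d
Darcy flux q = K·i = 39.74 × 0.001236 = 0.04913 m/d
Seepage velocity v = q / n = 0.04913 / 0.30 = 0.1638 m/d
t = L / v = 97.1 / 0.1638 = 592.9 d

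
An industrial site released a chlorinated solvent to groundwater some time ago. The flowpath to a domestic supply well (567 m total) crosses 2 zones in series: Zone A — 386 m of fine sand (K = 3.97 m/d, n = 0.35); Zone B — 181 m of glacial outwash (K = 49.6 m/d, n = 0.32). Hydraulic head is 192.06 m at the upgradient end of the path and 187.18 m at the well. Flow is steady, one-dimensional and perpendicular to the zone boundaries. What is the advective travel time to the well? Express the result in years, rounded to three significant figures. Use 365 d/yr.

Total head drop ΔH = 192.06 − 187.18 = 4.88 m
Steady 1-D flow in series ⇒ the Darcy flux q is identical in every zone and the zone head losses add (resistances L/K in series).
Σ(L/K) = 386/3.97 + 181/49.6 = 97.23 + 3.649 = 100.9 d
q = ΔH / Σ(L/K) = 4.88 / 100.9 = 0.04838 m/d (same in every zone)
Zone A: v = q/n = 0.04838/0.35 = 0.1382 m/d → t_A = 386/0.1382 = 2793 d
Zone B: v = q/n = 0.04838/0.32 = 0.1512 m/d → t_B = 181/0.1512 = 1197 d
Total t = 2793 + 1197 = 3990 d
   = 3990 / 365 = 10.9 yr

10.9 years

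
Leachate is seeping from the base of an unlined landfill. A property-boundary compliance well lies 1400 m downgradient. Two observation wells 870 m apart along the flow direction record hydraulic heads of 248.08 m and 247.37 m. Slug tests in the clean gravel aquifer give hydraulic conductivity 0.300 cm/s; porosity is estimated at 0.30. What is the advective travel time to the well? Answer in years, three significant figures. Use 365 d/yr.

Hydraulic gradient i = (248.08 − 247.37) / 870 = 0.71 / 870 = 8.161e-4
K = 0.300 cm/s × 864 = 259.2 m/d
Darcy flux q = K·i = 259.2 × 8.161e-4 = 0.2115 m/d
Seepage velocity v = q / n = 0.2115 / 0.30 = 0.7051 m/d
t = L / v = 1400 / 0.7051 = 1986 d
   = 1986 / 365 = 5.44 yr

5.44 years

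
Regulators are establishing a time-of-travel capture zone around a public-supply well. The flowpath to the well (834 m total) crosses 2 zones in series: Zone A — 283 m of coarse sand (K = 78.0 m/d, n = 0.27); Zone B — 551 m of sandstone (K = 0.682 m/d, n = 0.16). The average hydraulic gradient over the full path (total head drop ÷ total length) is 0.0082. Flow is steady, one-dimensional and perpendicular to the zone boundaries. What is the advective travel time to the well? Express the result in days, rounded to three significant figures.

19500 days

Continuity: the same q passes through each zone, so ΔH = q·Σ(L_j/K_j) — the zones act as resistances in series.
Σ(L/K) = 283/78.0 + 551/0.682 = 3.628 + 807.9 = 811.5 d
K_eq = L_total / Σ(L/K) = 834 / 811.5 = 1.028 m/d
q = K_eq · i = 1.028 × 0.0082 = 0.008427 m/d (same in every zone)
Zone A: v = q/n = 0.008427/0.27 = 0.03121 m/d → t_A = 283/0.03121 = 9067 d
Zone B: v = q/n = 0.008427/0.16 = 0.05267 m/d → t_B = 551/0.05267 = 10460 d
Total t = 9067 + 10460 = 19530 d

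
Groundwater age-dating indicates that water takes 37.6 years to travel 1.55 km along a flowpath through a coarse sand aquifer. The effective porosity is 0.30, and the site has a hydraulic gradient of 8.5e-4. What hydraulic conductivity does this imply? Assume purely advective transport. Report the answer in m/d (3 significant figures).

t = 37.6 years = 13720 d
L = 1.55 km = 1550 m
v = L / t = 1550 / 13720 = 0.1129 m/d
K = v · n / i = 0.1129 × 0.30 / 8.5e-4 = 39.9 m/d

39.9 m/d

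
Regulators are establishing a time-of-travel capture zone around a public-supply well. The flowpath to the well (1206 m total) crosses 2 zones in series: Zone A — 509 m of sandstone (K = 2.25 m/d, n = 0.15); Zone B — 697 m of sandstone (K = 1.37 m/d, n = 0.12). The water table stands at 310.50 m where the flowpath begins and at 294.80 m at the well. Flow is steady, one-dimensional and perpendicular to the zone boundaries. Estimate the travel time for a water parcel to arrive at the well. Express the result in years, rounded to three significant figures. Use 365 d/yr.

Total head drop ΔH = 310.50 − 294.80 = 15.70 m
Steady 1-D flow in series ⇒ the Darcy flux q is identical in every zone and the zone head losses add (resistances L/K in series).
Σ(L/K) = 509/2.25 + 697/1.37 = 226.2 + 508.8 = 735.0 d
q = ΔH / Σ(L/K) = 15.70 / 735.0 = 0.02136 m/d (same in every zone)
Zone A: v = q/n = 0.02136/0.15 = 0.1424 m/d → t_A = 509/0.1424 = 3574 d
Zone B: v = q/n = 0.02136/0.12 = 0.1780 m/d → t_B = 697/0.1780 = 3916 d
Total t = 3574 + 3916 = 7490 d
   = 7490 / 365 = 20.5 yr

20.5 years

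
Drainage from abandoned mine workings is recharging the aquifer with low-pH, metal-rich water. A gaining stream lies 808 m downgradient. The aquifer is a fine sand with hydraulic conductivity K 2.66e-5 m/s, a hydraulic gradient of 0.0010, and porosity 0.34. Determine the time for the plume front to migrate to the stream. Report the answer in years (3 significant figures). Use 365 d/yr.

327 years

K = 2.66e-5 m/s × 86400 s/d = 2.298 m/d
Darcy flux q = K·i = 2.298 × 0.0010 = 0.002298 m/d
v = Ki/n = 2.298·0.0010/0.34 = 0.006760 m/d
t = L / v = 808 / 0.006760 = 119500 d
   = 119500 / 365 = 327 yr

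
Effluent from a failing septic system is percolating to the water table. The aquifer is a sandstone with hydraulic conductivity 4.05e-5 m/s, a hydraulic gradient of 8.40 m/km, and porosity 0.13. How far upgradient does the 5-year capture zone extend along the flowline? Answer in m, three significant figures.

K = 4.05e-5 m/s × 86400 s/d = 3.499 m/d
q = Ki = 3.499 × 0.0084 = 0.02939 m/d
Average linear velocity = 0.02939 / 0.13 = 0.2261 m/d
T = 5 yr × 365 = 1825 d
L = v × T = 0.2261 × 1825 = 412.6 m

413 m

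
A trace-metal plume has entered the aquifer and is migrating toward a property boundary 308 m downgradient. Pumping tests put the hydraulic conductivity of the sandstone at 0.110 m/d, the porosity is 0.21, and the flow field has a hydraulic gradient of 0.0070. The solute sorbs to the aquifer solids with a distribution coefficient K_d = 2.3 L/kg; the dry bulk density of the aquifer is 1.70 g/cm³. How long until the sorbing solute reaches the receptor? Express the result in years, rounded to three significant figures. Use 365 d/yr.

4520 years

q = Ki = 0.110 × 0.0070 = 7.700e-4 m/d
v_s = q/n_e = 7.700e-4/0.21 = 0.003667 m/d
Retardation R = 1 + ρ_b·K_d/n = 1 + 1.70×2.3/0.21 = 19.62
Contaminant velocity v_c = v/R = 0.003667/19.62 = 1.869e-4 m/d
t = L/v_c = 308/1.869e-4 = 1.648e6 d
   = 1.648e6/365 = 4520 yr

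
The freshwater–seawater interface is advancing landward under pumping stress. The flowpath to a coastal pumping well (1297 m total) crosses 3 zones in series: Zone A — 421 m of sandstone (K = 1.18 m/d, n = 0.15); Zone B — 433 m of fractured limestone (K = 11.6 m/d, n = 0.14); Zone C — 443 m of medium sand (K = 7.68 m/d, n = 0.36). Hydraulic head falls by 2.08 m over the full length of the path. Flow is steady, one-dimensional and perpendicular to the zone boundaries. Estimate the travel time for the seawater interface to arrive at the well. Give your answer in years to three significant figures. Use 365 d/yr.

Steady 1-D flow in series ⇒ the Darcy flux q is identical in every zone and the zone head losses add (resistances L/K in series).
Σ(L/K) = 421/1.18 + 433/11.6 + 443/7.68 = 356.8 + 37.33 + 57.68 = 451.8 d
q = ΔH / Σ(L/K) = 2.08 / 451.8 = 0.004604 m/d (same in every zone)
Zone A: v = q/n = 0.004604/0.15 = 0.03069 m/d → t_A = 421/0.03069 = 13720 d
Zone B: v = q/n = 0.004604/0.14 = 0.03289 m/d → t_B = 433/0.03289 = 13170 d
Zone C: v = q/n = 0.004604/0.36 = 0.01279 m/d → t_C = 443/0.01279 = 34640 d
Total t = 13720 + 13170 + 34640 = 61520 d
   = 61520 / 365 = 169 yr

169 years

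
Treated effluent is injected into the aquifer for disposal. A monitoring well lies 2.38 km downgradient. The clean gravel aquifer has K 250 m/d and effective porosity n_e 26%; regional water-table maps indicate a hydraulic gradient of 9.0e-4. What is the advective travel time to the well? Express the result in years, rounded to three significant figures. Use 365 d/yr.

q = Ki = 250 × 9.0e-4 = 0.2250 m/d
Average linear velocity = 0.2250 / 0.26 = 0.8654 m/d
L = 2.38 km = 2380 m
t = L / v = 2380 / 0.8654 = 2750 d
   = 2750 / 365 = 7.53 yr

7.53 years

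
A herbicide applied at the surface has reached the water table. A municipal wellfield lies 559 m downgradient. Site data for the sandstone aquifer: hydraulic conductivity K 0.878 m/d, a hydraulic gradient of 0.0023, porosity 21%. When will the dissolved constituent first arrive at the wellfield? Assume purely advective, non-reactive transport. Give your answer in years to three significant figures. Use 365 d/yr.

159 years

q = Ki = 0.878 × 0.0023 = 0.002019 m/d
v_s = q/n_e = 0.002019/0.21 = 0.009616 m/d
t = L / v = 559 / 0.009616 = 58130 d
   = 58130 / 365 = 159 yr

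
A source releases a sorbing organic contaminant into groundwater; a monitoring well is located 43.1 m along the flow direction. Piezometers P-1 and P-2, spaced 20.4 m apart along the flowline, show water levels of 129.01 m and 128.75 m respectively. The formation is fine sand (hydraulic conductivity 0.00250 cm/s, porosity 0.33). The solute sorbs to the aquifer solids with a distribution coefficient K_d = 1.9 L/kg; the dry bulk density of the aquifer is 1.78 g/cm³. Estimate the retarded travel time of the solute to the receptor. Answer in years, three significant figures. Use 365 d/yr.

15.9 years

Hydraulic gradient i = (129.01 − 128.75) / 20.4 = 0.26 / 20.4 = 0.01275
K = 0.00250 cm/s × 864 = 2.160 m/d
Darcy flux q = K·i = 2.160 × 0.01275 = 0.02753 m/d
Average linear velocity = 0.02753 / 0.33 = 0.08342 m/d
Retardation R = 1 + ρ_b·K_d/n = 1 + 1.78×1.9/0.33 = 11.25
Contaminant velocity v_c = v/R = 0.08342/11.25 = 0.007416 m/d
t = L/v_c = 43.1/0.007416 = 5812 d
   = 5812/365 = 15.9 yr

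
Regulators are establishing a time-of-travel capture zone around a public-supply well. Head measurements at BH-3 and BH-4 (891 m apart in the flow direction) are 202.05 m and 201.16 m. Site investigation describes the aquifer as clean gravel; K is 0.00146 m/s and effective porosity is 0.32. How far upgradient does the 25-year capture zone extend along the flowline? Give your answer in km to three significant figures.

Hydraulic gradient i = (202.05 − 201.16) / 891 = 0.89 / 891 = 9.989e-4
K = 0.00146 m/s × 86400 s/d = 126.1 m/d
Specific discharge q = 126.1 × 9.989e-4 = 0.1260 m/d
Seepage velocity v = q / n = 0.1260 / 0.32 = 0.3938 m/d
T = 25 yr × 365 = 9125 d
L = v × T = 0.3938 × 9125 = 3593 m
   = 3.59 km

3.59 km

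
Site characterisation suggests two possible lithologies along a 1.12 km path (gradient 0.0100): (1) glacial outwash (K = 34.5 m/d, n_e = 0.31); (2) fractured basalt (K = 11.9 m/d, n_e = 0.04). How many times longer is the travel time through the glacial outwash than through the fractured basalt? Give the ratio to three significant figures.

Unit 1 (glacial outwash): v = 34.5×0.010/0.31 = 1.113 m/d, t = 1120/1.113 = 1006 d
Unit 2 (fractured basalt): v = 11.9×0.010/0.04 = 2.975 m/d, t = 1120/2.975 = 376.5 d
t(glacial outwash) / t(fractured basalt) = 1006/376.5 = 2.67

2.67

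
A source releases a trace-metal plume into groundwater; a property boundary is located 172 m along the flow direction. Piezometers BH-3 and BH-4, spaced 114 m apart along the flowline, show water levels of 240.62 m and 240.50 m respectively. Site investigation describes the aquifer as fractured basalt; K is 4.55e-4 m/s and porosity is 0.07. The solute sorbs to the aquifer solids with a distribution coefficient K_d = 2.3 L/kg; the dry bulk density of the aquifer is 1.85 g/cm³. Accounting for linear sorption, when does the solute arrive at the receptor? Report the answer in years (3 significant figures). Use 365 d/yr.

49.3 years

Hydraulic gradient i = (240.62 − 240.50) / 114 = 0.12 / 114 = 0.001053
K = 4.55e-4 m/s × 86400 s/d = 39.31 m/d
q = Ki = 39.31 × 0.001053 = 0.04138 m/d
v_s = q/n_e = 0.04138/0.07 = 0.5912 m/d
Retardation R = 1 + ρ_b·K_d/n = 1 + 1.85×2.3/0.07 = 61.79
Contaminant velocity v_c = v/R = 0.5912/61.79 = 0.009568 m/d
t = L/v_c = 172/0.009568 = 17980 d
   = 17980/365 = 49.3 yr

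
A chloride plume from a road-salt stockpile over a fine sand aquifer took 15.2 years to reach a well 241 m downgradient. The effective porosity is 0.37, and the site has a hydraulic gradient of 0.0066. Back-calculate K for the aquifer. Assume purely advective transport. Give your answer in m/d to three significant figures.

t = 15.2 years = 5548 d
v = L / t = 241 / 5548 = 0.04344 m/d
K = v · n / i = 0.04344 × 0.37 / 0.0066 = 2.44 m/d

2.44 m/d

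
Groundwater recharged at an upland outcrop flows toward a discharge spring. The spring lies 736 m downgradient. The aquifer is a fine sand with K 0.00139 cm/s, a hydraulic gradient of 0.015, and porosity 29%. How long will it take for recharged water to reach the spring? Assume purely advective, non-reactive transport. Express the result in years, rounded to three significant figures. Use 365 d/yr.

32.5 years

K = 0.00139 cm/s × 864 = 1.201 m/d
q = Ki = 1.201 × 0.015 = 0.01801 m/d
Seepage velocity v = q / n = 0.01801 / 0.29 = 0.06212 m/d
t = L / v = 736 / 0.06212 = 11850 d
   = 11850 / 365 = 32.5 yr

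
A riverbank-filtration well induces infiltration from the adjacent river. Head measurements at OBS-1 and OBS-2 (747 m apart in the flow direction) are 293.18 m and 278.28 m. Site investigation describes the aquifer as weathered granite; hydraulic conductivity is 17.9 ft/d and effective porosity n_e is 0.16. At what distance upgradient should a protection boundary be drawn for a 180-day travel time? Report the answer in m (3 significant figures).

122 m

Hydraulic gradient i = (293.18 − 278.28) / 747 = 14.90 / 747 = 0.01995
K = 17.9 ft/d × 0.3048 = 5.456 m/d
Specific discharge q = 5.456 × 0.01995 = 0.1088 m/d
v = Ki/n = 5.456·0.01995/0.16 = 0.6802 m/d
L = v × T = 0.6802 × 180 = 122.4 m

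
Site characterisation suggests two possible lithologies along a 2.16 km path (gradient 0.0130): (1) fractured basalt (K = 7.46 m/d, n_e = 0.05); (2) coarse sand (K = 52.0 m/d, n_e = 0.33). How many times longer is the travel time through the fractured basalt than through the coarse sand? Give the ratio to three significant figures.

1.06

Unit 1 (fractured basalt): v = 7.46×0.013/0.05 = 1.940 m/d, t = 2160/1.940 = 1114 d
Unit 2 (coarse sand): v = 52.0×0.013/0.33 = 2.048 m/d, t = 2160/2.048 = 1054 d
t(fractured basalt) / t(coarse sand) = 1114/1054 = 1.06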